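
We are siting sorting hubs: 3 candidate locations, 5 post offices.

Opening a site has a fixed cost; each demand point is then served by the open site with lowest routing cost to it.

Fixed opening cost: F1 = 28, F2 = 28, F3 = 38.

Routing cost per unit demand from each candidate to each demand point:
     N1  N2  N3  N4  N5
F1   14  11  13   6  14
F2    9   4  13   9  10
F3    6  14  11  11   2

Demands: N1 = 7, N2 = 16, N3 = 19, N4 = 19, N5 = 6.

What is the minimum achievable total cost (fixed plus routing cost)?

Open {F1, F2, F3}: assign each demand point to its cheapest open site.
  N1→F3 7×6=42, N2→F2 16×4=64, N3→F3 19×11=209, N4→F1 19×6=114, N5→F3 6×2=12
  routing cost 441, fixed 94 → total 535.
Compare {F2, F3}: routing cost 498 + fixed 66 = 564.
Compare {F1, F2}: routing cost 548 + fixed 56 = 604.
Compare {F1, F3}: routing cost 553 + fixed 66 = 619.
All other subsets cost ≥ 564. Minimum total cost: 535.

535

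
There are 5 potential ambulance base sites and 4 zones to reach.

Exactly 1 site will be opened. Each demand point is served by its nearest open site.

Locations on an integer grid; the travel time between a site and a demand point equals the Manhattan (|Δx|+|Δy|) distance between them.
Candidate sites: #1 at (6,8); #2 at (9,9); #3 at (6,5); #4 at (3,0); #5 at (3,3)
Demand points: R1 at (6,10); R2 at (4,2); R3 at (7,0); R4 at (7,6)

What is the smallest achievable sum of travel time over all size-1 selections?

18

Open {#3}.
  R1→#3 5, R2→#3 5, R3→#3 6, R4→#3 2  ⇒ total 18.
Compare {#1}: total 22.
Compare {#5}: total 26.
No size-1 selection does better; minimum is 18.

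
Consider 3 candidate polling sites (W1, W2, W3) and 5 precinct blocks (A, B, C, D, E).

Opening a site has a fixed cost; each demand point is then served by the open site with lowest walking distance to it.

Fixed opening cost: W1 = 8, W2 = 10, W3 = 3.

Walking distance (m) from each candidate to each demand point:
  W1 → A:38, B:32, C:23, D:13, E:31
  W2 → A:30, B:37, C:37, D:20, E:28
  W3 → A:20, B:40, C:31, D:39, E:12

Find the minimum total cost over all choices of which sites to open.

Open {W1, W3}: assign each demand point to its cheapest open site.
  A→W3 20, B→W1 32, C→W1 23, D→W1 13, E→W3 12
  walking distance 100, fixed 11 → total 111.
Compare {W1, W2, W3}: walking distance 100 + fixed 21 = 121.
Compare {W2, W3}: walking distance 120 + fixed 13 = 133.
Compare {W1, W2}: walking distance 126 + fixed 18 = 144.
All other subsets cost ≥ 121. Minimum total cost: 111.

111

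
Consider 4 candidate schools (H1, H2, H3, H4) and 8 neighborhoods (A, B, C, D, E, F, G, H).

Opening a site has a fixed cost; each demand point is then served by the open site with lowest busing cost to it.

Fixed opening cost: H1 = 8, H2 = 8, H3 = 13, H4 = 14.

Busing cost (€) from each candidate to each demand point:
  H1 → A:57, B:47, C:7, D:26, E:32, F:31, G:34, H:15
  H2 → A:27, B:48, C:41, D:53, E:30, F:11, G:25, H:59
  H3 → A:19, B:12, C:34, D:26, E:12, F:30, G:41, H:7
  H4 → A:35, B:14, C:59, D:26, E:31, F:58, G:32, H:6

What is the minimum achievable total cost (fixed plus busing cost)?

148

Open {H1, H2, H3}: assign each demand point to its cheapest open site.
  A→H3 19, B→H3 12, C→H1 7, D→H1 26, E→H3 12, F→H2 11, G→H2 25, H→H3 7
  busing cost 119, fixed 29 → total 148.
Compare {H1, H2, H3, H4}: busing cost 118 + fixed 43 = 161.
Compare {H2, H3}: busing cost 146 + fixed 21 = 167.
Compare {H1, H3}: busing cost 147 + fixed 21 = 168.
All other subsets cost ≥ 161. Minimum total cost: 148.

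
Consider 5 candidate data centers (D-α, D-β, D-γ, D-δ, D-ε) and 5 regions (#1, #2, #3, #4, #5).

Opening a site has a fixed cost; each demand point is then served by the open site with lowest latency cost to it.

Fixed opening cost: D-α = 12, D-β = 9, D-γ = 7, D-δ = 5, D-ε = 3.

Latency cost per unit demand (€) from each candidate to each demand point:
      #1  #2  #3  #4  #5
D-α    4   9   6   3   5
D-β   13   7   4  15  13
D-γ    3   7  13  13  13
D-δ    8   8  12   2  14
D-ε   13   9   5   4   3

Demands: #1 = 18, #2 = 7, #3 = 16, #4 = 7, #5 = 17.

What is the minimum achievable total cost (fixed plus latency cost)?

256

Open {D-β, D-γ, D-δ, D-ε}: assign each demand point to its cheapest open site.
  #1→D-γ 18×3=54, #2→D-β 7×7=49, #3→D-β 16×4=64, #4→D-δ 7×2=14, #5→D-ε 17×3=51
  latency cost 232, fixed 24 → total 256.
Compare {D-γ, D-δ, D-ε}: latency cost 248 + fixed 15 = 263.
Compare {D-β, D-γ, D-ε}: latency cost 246 + fixed 19 = 265.
Compare {D-α, D-β, D-γ, D-δ, D-ε}: latency cost 232 + fixed 36 = 268.
All other subsets cost ≥ 263. Minimum total cost: 256.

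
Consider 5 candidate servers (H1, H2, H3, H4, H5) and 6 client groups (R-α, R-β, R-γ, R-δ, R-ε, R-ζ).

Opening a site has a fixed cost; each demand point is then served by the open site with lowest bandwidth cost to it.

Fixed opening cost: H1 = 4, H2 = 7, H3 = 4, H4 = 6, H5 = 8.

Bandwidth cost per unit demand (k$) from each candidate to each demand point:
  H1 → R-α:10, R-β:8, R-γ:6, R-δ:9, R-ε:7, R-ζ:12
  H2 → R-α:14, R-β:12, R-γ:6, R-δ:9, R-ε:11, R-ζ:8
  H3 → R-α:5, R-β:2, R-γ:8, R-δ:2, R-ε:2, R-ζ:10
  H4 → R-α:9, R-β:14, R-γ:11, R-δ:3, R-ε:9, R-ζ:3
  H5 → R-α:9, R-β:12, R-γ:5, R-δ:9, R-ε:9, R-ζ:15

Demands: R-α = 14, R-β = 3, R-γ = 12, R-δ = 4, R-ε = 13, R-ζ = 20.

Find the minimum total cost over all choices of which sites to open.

248

Open {H3, H4, H5}: assign each demand point to its cheapest open site.
  R-α→H3 14×5=70, R-β→H3 3×2=6, R-γ→H5 12×5=60, R-δ→H3 4×2=8, R-ε→H3 13×2=26, R-ζ→H4 20×3=60
  bandwidth cost 230, fixed 18 → total 248.
Compare {H1, H3, H4, H5}: bandwidth cost 230 + fixed 22 = 252.
Compare {H2, H3, H4, H5}: bandwidth cost 230 + fixed 25 = 255.
Compare {H1, H3, H4}: bandwidth cost 242 + fixed 14 = 256.
All other subsets cost ≥ 252. Minimum total cost: 248.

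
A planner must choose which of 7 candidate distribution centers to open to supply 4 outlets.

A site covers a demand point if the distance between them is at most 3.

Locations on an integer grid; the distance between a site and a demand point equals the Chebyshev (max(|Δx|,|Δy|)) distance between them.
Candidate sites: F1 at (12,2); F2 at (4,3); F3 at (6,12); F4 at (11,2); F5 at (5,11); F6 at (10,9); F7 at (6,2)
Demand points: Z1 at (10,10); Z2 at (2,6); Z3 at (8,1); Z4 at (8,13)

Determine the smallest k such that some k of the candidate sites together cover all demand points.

4

Coverage sets (demand points within 3 of each site):
  F1: {}
  F2: {Z2}
  F3: {Z4}
  F4: {Z3}
  F5: {Z4}
  F6: {Z1}
  F7: {Z3}
No 3 sites suffice: every size-3 union leaves at least one demand point uncovered.
But {F2, F3, F4, F6} covers everything, so the minimum is 4.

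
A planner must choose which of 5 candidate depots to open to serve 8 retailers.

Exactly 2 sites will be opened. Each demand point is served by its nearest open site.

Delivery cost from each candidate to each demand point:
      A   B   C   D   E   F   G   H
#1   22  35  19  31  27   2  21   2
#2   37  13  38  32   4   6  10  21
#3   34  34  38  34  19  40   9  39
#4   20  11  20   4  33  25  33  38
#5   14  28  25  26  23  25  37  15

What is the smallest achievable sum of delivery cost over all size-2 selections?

96

Open {#2, #4}.
  A→#4 20, B→#4 11, C→#4 20, D→#4 4, E→#2 4, F→#2 6, G→#2 10, H→#2 21  ⇒ total 96.
Compare {#1, #2}: total 103.
Compare {#1, #4}: total 106.
No size-2 selection does better; minimum is 96.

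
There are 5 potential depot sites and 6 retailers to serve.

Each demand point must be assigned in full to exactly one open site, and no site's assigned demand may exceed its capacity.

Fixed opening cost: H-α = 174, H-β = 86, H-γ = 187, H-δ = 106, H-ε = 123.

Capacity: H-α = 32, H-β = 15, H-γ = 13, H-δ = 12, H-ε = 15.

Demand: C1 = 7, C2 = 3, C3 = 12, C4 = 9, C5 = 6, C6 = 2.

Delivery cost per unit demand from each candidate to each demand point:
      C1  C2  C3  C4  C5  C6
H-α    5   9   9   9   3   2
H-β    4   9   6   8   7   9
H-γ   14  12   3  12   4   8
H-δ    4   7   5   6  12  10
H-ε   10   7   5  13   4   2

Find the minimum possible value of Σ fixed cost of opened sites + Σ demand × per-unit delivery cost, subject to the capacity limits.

497

Open {H-α, H-β}; cheapest assignment that respects the capacities:
  H-α (cap 32, load 27): C1, C2, C4, C5, C6 — cost 7×5 + 3×9 + 9×9 + 6×3 + 2×2 = 165
  H-β (cap 15, load 12): C3 — cost 12×6 = 72
  Shipping 237, fixed 260 → total 497.
  Any other capacity-feasible assignment to {H-α, H-β} ships for at least 237.
Compare {H-α, H-δ}: its best feasible assignment gives total 505.
Compare {H-α, H-ε}: its best feasible assignment gives total 516.
Every other set of open sites that can feasibly serve all demand totals ≥ 505 even under its best assignment. Minimum: 497.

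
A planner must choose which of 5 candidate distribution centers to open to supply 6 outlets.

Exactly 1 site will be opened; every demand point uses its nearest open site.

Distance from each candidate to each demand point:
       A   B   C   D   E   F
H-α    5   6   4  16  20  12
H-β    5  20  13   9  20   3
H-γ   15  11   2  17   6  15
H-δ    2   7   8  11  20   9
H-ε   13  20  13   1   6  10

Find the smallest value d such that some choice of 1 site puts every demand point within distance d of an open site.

Open {H-γ}.
  Farthest demand point is D at distance 17 (to H-γ); all others are ≤ 17.
With {H-α} the worst case is 20.
With {H-β} the worst case is 20.
No size-1 selection achieves below 17.

17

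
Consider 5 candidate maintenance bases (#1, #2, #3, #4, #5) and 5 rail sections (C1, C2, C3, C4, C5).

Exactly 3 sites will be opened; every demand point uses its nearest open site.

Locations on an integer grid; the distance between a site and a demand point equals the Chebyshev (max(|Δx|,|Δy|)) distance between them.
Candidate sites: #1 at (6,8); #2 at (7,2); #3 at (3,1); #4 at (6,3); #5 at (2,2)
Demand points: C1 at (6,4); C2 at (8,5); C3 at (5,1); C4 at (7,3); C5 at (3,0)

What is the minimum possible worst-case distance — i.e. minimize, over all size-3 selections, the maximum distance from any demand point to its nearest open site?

2

Open {#1, #3, #4}.
  Farthest demand point is C2 at distance 2 (to #4); all others are ≤ 2.
With {#1, #4, #5} the worst case is 2.
With {#2, #3, #4} the worst case is 2.
No size-3 selection achieves below 2.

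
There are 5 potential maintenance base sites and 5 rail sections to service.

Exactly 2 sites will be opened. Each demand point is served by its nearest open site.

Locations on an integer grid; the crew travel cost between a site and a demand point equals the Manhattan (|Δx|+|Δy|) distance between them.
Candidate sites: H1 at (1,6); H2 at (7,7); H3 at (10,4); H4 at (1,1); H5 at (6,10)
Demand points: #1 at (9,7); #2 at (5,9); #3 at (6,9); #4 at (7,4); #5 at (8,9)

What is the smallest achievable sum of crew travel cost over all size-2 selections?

11

Open {H2, H5}.
  #1→H2 2, #2→H5 2, #3→H5 1, #4→H2 3, #5→H2 3  ⇒ total 11.
Compare {H3, H5}: total 13.
Compare {H1, H2}: total 15.
No size-2 selection does better; minimum is 11.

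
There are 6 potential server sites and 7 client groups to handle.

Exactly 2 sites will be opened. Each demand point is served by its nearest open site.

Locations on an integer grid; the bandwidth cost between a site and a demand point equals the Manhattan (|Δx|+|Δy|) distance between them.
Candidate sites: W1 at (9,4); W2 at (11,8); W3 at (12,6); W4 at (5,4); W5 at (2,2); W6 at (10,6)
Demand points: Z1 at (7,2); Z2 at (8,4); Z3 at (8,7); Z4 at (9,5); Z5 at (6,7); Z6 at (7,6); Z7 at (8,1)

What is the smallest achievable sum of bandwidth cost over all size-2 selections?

21

Open {W1, W6}.
  Z1→W1 4, Z2→W1 1, Z3→W6 3, Z4→W1 1, Z5→W6 5, Z6→W6 3, Z7→W1 4  ⇒ total 21.
Compare {W1, W4}: total 22.
Compare {W1, W2}: total 24.
No size-2 selection does better; minimum is 21.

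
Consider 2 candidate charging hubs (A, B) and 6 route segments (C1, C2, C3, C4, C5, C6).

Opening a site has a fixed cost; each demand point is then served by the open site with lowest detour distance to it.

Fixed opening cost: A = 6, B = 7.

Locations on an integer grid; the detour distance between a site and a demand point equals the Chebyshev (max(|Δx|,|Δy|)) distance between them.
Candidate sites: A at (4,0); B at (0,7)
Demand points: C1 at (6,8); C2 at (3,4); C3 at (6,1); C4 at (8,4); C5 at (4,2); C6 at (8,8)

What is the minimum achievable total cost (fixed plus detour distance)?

34

Open {A}: assign each demand point to its cheapest open site.
  C1→A 8, C2→A 4, C3→A 2, C4→A 4, C5→A 2, C6→A 8
  detour distance 28, fixed 6 → total 34.
Compare {A, B}: detour distance 25 + fixed 13 = 38.
Compare {B}: detour distance 36 + fixed 7 = 43.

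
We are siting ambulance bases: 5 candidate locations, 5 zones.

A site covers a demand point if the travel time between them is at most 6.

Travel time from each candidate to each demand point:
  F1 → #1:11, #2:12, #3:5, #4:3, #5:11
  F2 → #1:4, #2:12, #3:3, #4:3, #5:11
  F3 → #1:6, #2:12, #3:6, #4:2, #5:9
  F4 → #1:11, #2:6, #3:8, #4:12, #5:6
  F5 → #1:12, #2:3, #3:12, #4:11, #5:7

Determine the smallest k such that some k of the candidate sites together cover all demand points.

Coverage sets (demand points within 6 of each site):
  F1: {#3, #4}
  F2: {#1, #3, #4}
  F3: {#1, #3, #4}
  F4: {#2, #5}
  F5: {#2}
No single site covers all 5 demand points.
But {F2, F4} covers everything, so the minimum is 2.

2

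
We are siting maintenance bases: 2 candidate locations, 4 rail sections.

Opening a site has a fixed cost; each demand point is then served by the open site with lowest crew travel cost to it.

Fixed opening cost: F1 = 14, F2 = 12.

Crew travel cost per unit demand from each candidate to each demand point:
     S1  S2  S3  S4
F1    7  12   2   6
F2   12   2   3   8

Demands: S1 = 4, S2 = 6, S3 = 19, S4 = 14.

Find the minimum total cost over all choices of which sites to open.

188

Open {F1, F2}: assign each demand point to its cheapest open site.
  S1→F1 4×7=28, S2→F2 6×2=12, S3→F1 19×2=38, S4→F1 14×6=84
  crew travel cost 162, fixed 26 → total 188.
Compare {F1}: crew travel cost 222 + fixed 14 = 236.
Compare {F2}: crew travel cost 229 + fixed 12 = 241.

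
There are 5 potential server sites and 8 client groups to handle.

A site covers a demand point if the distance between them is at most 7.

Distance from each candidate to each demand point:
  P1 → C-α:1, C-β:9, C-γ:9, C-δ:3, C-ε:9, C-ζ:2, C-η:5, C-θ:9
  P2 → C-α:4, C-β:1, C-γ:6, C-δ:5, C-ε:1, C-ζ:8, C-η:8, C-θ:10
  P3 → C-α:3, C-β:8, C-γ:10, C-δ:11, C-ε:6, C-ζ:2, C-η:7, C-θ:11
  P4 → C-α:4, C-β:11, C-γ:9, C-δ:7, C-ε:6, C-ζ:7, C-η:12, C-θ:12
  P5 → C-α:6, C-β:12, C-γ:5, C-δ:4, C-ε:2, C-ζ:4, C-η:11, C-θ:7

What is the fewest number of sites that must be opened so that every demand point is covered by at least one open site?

3

Coverage sets (demand points within 7 of each site):
  P1: {C-α, C-δ, C-ζ, C-η}
  P2: {C-α, C-β, C-γ, C-δ, C-ε}
  P3: {C-α, C-ε, C-ζ, C-η}
  P4: {C-α, C-δ, C-ε, C-ζ}
  P5: {C-α, C-γ, C-δ, C-ε, C-ζ, C-θ}
No 2 sites suffice: every size-2 union leaves at least one demand point uncovered.
But {P1, P2, P5} covers everything, so the minimum is 3.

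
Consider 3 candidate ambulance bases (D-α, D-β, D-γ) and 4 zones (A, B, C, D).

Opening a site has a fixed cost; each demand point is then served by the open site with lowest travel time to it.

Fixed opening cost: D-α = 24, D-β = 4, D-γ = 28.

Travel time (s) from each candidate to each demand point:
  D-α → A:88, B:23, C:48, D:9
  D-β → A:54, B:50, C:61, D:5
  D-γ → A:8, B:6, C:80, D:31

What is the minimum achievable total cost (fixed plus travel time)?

Open {D-β, D-γ}: assign each demand point to its cheapest open site.
  A→D-γ 8, B→D-γ 6, C→D-β 61, D→D-β 5
  travel time 80, fixed 32 → total 112.
Compare {D-α, D-γ}: travel time 71 + fixed 52 = 123.
Compare {D-α, D-β, D-γ}: travel time 67 + fixed 56 = 123.
Compare {D-γ}: travel time 125 + fixed 28 = 153.
All other subsets cost ≥ 123. Minimum total cost: 112.

112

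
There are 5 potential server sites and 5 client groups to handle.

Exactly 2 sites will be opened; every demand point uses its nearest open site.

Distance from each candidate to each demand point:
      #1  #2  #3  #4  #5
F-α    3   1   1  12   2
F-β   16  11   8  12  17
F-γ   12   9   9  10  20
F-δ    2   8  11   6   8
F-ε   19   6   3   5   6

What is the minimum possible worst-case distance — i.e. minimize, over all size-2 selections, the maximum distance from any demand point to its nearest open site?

Open {F-α, F-ε}.
  Farthest demand point is #4 at distance 5 (to F-ε); all others are ≤ 5.
With {F-α, F-δ} the worst case is 6.
With {F-δ, F-ε} the worst case is 6.
No size-2 selection achieves below 5.

5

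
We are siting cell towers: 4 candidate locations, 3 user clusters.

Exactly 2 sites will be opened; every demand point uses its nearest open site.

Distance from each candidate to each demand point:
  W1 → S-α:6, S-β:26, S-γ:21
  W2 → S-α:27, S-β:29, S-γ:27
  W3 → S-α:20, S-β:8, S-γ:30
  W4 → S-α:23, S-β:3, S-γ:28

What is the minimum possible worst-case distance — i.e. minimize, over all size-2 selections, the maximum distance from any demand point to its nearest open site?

Open {W1, W3}.
  Farthest demand point is S-γ at distance 21 (to W1); all others are ≤ 21.
With {W1, W4} the worst case is 21.
With {W1, W2} the worst case is 26.
No size-2 selection achieves below 21.

21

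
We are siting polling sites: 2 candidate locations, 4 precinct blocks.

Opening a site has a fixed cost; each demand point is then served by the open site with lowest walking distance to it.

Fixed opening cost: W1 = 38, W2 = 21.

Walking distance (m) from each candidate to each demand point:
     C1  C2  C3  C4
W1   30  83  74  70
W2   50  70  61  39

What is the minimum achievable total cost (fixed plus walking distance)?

Open {W2}: assign each demand point to its cheapest open site.
  C1→W2 50, C2→W2 70, C3→W2 61, C4→W2 39
  walking distance 220, fixed 21 → total 241.
Compare {W1, W2}: walking distance 200 + fixed 59 = 259.
Compare {W1}: walking distance 257 + fixed 38 = 295.

241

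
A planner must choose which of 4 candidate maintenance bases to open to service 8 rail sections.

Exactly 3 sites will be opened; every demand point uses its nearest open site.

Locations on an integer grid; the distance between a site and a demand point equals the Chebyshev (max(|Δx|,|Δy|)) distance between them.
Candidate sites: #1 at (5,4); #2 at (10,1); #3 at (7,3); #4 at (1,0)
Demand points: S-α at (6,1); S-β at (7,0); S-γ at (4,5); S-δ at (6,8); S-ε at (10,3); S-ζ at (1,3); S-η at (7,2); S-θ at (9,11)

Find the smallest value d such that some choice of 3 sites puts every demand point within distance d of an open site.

Open {#1, #2, #3}.
  Farthest demand point is S-θ at distance 7 (to #1); all others are ≤ 7.
With {#1, #2, #4} the worst case is 7.
With {#1, #3, #4} the worst case is 7.
No size-3 selection achieves below 7.

7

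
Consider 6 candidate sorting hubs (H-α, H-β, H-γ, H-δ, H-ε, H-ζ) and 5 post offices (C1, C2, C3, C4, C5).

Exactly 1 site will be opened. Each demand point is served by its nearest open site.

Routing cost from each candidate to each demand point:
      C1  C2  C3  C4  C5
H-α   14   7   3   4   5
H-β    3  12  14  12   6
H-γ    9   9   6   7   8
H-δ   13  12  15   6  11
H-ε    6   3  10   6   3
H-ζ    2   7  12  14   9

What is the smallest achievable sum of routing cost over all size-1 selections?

28

Open {H-ε}.
  C1→H-ε 6, C2→H-ε 3, C3→H-ε 10, C4→H-ε 6, C5→H-ε 3  ⇒ total 28.
Compare {H-α}: total 33.
Compare {H-γ}: total 39.
No size-1 selection does better; minimum is 28.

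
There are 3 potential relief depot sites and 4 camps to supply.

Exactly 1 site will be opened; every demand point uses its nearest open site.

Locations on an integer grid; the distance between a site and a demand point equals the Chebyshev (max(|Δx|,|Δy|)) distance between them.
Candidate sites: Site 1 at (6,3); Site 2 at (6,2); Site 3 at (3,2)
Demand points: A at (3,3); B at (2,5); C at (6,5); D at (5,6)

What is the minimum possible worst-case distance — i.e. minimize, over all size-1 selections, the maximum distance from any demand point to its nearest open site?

Open {Site 1}.
  Farthest demand point is B at distance 4 (to Site 1); all others are ≤ 4.
With {Site 2} the worst case is 4.
With {Site 3} the worst case is 4.
No size-1 selection achieves below 4.

4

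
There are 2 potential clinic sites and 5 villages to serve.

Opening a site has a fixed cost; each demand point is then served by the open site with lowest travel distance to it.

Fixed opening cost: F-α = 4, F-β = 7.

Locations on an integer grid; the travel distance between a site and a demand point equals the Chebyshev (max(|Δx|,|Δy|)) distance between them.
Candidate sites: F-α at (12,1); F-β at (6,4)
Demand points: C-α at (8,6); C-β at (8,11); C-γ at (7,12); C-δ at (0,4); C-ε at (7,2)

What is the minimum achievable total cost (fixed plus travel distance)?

Open {F-β}: assign each demand point to its cheapest open site.
  C-α→F-β 2, C-β→F-β 7, C-γ→F-β 8, C-δ→F-β 6, C-ε→F-β 2
  travel distance 25, fixed 7 → total 32.
Compare {F-α, F-β}: travel distance 25 + fixed 11 = 36.
Compare {F-α}: travel distance 43 + fixed 4 = 47.

32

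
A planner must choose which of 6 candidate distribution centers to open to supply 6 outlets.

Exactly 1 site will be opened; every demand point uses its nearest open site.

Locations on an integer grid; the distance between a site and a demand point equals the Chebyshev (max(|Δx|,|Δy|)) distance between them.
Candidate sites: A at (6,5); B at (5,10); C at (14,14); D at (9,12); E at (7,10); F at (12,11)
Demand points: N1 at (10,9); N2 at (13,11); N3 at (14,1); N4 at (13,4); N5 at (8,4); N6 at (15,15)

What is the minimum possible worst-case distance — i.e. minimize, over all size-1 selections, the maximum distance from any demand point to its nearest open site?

9

Open {E}.
  Farthest demand point is N3 at distance 9 (to E); all others are ≤ 9.
With {A} the worst case is 10.
With {B} the worst case is 10.
No size-1 selection achieves below 9.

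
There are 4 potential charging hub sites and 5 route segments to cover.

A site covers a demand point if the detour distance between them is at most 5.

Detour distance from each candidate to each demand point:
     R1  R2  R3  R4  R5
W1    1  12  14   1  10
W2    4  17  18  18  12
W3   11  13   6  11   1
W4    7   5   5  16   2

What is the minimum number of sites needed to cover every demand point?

Coverage sets (demand points within 5 of each site):
  W1: {R1, R4}
  W2: {R1}
  W3: {R5}
  W4: {R2, R3, R5}
No single site covers all 5 demand points.
But {W1, W4} covers everything, so the minimum is 2.

2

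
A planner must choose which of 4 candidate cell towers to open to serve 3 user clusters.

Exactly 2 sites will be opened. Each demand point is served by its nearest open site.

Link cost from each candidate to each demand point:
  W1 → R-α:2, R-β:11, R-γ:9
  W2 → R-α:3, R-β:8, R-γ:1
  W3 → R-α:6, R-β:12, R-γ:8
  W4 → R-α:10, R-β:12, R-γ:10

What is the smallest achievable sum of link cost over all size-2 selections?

Open {W1, W2}.
  R-α→W1 2, R-β→W2 8, R-γ→W2 1  ⇒ total 11.
Compare {W2, W3}: total 12.
Compare {W2, W4}: total 12.
No size-2 selection does better; minimum is 11.

11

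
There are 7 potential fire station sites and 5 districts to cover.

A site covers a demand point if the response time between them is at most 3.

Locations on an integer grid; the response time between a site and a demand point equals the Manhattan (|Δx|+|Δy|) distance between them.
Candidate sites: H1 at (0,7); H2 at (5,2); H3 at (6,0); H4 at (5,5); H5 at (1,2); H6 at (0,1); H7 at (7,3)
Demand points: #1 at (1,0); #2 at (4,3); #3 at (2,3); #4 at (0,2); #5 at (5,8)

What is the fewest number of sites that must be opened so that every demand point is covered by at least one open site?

Coverage sets (demand points within 3 of each site):
  H1: {}
  H2: {#2}
  H3: {}
  H4: {#2, #5}
  H5: {#1, #3, #4}
  H6: {#1, #4}
  H7: {#2}
No single site covers all 5 demand points.
But {H4, H5} covers everything, so the minimum is 2.

2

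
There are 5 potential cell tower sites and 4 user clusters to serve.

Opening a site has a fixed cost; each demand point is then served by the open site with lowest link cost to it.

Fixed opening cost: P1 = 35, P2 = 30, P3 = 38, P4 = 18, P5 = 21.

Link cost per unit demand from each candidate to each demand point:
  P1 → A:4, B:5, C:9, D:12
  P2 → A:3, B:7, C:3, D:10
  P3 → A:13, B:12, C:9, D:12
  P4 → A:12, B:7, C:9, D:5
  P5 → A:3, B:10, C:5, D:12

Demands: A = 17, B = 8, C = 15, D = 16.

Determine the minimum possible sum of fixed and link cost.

Open {P2, P4}: assign each demand point to its cheapest open site.
  A→P2 17×3=51, B→P2 8×7=56, C→P2 15×3=45, D→P4 16×5=80
  link cost 232, fixed 48 → total 280.
Compare {P1, P2, P4}: link cost 216 + fixed 83 = 299.
Compare {P4, P5}: link cost 262 + fixed 39 = 301.
Compare {P2, P4, P5}: link cost 232 + fixed 69 = 301.
All other subsets cost ≥ 299. Minimum total cost: 280.

280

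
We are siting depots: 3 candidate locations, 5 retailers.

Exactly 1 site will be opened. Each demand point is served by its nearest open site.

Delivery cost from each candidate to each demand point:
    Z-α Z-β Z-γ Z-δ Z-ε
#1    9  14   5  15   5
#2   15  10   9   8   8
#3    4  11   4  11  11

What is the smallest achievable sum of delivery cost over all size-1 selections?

41

Open {#3}.
  Z-α→#3 4, Z-β→#3 11, Z-γ→#3 4, Z-δ→#3 11, Z-ε→#3 11  ⇒ total 41.
Compare {#1}: total 48.
Compare {#2}: total 50.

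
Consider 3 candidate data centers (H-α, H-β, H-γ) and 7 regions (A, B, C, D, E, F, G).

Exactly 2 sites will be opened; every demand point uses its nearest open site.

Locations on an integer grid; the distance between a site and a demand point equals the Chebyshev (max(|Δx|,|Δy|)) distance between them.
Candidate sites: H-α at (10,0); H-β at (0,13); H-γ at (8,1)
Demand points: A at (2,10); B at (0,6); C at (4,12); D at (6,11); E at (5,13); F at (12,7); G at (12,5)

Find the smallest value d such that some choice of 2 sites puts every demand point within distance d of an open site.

Open {H-α, H-β}.
  Farthest demand point is B at distance 7 (to H-β); all others are ≤ 7.
With {H-β, H-γ} the worst case is 7.
With {H-α, H-γ} the worst case is 12.
No size-2 selection achieves below 7.

7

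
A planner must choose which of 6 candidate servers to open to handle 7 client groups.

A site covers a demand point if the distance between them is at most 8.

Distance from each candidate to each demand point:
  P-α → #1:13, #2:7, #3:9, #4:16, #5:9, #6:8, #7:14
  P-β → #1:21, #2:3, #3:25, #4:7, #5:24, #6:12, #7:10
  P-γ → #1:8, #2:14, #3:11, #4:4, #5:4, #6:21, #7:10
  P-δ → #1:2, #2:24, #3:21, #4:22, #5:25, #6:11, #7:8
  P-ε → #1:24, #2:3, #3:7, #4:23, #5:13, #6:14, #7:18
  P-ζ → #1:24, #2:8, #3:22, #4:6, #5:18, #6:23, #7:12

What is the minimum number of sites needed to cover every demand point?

Coverage sets (demand points within 8 of each site):
  P-α: {#2, #6}
  P-β: {#2, #4}
  P-γ: {#1, #4, #5}
  P-δ: {#1, #7}
  P-ε: {#2, #3}
  P-ζ: {#2, #4}
No 3 sites suffice: every size-3 union leaves at least one demand point uncovered.
But {P-α, P-γ, P-δ, P-ε} covers everything, so the minimum is 4.

4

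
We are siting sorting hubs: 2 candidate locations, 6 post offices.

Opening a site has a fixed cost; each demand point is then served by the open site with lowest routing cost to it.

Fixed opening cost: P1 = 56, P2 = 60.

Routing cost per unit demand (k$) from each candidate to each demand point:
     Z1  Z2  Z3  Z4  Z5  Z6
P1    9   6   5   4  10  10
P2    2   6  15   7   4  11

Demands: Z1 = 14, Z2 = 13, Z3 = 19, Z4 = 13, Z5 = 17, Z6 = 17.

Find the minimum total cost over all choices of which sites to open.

607

Open {P1, P2}: assign each demand point to its cheapest open site.
  Z1→P2 14×2=28, Z2→P1 13×6=78, Z3→P1 19×5=95, Z4→P1 13×4=52, Z5→P2 17×4=68, Z6→P1 17×10=170
  routing cost 491, fixed 116 → total 607.
Compare {P1}: routing cost 691 + fixed 56 = 747.
Compare {P2}: routing cost 737 + fixed 60 = 797.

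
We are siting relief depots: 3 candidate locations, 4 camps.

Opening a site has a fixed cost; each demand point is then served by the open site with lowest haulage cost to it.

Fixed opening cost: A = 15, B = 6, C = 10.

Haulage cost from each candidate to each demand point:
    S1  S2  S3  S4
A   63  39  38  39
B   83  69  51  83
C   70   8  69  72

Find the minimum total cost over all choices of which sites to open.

Open {A, C}: assign each demand point to its cheapest open site.
  S1→A 63, S2→C 8, S3→A 38, S4→A 39
  haulage cost 148, fixed 25 → total 173.
Compare {A, B, C}: haulage cost 148 + fixed 31 = 179.
Compare {A}: haulage cost 179 + fixed 15 = 194.
Compare {A, B}: haulage cost 179 + fixed 21 = 200.
All other subsets cost ≥ 179. Minimum total cost: 173.

173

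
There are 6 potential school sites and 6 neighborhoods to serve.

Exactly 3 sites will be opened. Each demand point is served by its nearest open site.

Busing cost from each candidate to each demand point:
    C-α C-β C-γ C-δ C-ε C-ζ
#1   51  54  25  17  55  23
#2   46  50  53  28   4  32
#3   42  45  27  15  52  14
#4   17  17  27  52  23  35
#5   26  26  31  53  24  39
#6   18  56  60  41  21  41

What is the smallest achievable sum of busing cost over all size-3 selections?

Open {#2, #3, #4}.
  C-α→#4 17, C-β→#4 17, C-γ→#3 27, C-δ→#3 15, C-ε→#2 4, C-ζ→#3 14  ⇒ total 94.
Compare {#1, #2, #4}: total 103.
Compare {#1, #3, #4}: total 111.
No size-3 selection does better; minimum is 94.

94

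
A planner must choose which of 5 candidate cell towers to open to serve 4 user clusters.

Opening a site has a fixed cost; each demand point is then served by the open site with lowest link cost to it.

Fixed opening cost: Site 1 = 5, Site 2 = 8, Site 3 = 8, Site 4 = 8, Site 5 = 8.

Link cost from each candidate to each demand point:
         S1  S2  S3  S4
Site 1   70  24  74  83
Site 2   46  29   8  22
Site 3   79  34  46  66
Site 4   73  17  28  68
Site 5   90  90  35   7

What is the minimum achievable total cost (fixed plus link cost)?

Open {Site 2, Site 4, Site 5}: assign each demand point to its cheapest open site.
  S1→Site 2 46, S2→Site 4 17, S3→Site 2 8, S4→Site 5 7
  link cost 78, fixed 24 → total 102.
Compare {Site 2, Site 5}: link cost 90 + fixed 16 = 106.
Compare {Site 1, Site 2, Site 5}: link cost 85 + fixed 21 = 106.
Compare {Site 1, Site 2, Site 4, Site 5}: link cost 78 + fixed 29 = 107.
All other subsets cost ≥ 106. Minimum total cost: 102.

102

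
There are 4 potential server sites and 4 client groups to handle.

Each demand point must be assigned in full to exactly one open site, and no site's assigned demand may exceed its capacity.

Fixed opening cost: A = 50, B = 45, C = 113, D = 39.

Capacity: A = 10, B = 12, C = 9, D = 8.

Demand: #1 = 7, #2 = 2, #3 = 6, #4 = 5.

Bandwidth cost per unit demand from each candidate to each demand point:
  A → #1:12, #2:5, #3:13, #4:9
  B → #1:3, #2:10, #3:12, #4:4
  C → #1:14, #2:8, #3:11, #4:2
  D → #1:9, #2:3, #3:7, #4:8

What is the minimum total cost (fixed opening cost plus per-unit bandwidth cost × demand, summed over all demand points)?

173

Open {B, D}; cheapest assignment that respects the capacities:
  B (cap 12, load 12): #1, #4 — cost 7×3 + 5×4 = 41
  D (cap 8, load 8): #2, #3 — cost 2×3 + 6×7 = 48
  Shipping 89, fixed 84 → total 173.
  Any other capacity-feasible assignment to {B, D} ships for at least 89.
Compare {A, B, D}: its best feasible assignment gives total 223.
Compare {A, B}: its best feasible assignment gives total 224.
Every other set of open sites that can feasibly serve all demand totals ≥ 223 even under its best assignment. Minimum: 173.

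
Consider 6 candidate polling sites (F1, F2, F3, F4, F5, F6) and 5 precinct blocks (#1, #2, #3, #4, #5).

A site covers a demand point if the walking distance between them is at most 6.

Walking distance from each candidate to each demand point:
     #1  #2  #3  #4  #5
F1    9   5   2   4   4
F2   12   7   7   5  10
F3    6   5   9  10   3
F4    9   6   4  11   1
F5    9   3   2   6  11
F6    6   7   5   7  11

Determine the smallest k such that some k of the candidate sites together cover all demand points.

2

Coverage sets (demand points within 6 of each site):
  F1: {#2, #3, #4, #5}
  F2: {#4}
  F3: {#1, #2, #5}
  F4: {#2, #3, #5}
  F5: {#2, #3, #4}
  F6: {#1, #3}
No single site covers all 5 demand points.
But {F1, F3} covers everything, so the minimum is 2.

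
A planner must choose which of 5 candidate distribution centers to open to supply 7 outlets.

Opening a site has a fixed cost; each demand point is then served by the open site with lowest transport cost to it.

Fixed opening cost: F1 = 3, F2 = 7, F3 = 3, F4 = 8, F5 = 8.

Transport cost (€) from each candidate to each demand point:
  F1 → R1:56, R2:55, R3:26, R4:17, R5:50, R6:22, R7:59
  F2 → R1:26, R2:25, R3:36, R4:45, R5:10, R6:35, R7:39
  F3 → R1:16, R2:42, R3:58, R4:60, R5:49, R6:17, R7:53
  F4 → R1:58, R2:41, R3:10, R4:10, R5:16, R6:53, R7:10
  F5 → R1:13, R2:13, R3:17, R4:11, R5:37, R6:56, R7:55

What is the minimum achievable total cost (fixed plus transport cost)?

108

Open {F3, F4, F5}: assign each demand point to its cheapest open site.
  R1→F5 13, R2→F5 13, R3→F4 10, R4→F4 10, R5→F4 16, R6→F3 17, R7→F4 10
  transport cost 89, fixed 19 → total 108.
Compare {F2, F3, F4, F5}: transport cost 83 + fixed 26 = 109.
Compare {F1, F3, F4, F5}: transport cost 89 + fixed 22 = 111.
Compare {F1, F2, F3, F4, F5}: transport cost 83 + fixed 29 = 112.
All other subsets cost ≥ 109. Minimum total cost: 108.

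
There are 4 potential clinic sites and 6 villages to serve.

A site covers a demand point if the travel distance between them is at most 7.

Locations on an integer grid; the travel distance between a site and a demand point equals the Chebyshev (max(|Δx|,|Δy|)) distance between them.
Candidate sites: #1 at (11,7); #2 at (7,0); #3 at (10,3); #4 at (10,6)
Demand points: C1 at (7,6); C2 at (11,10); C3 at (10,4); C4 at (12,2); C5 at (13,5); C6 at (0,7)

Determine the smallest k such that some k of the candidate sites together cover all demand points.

2

Coverage sets (demand points within 7 of each site):
  #1: {C1, C2, C3, C4, C5}
  #2: {C1, C3, C4, C5, C6}
  #3: {C1, C2, C3, C4, C5}
  #4: {C1, C2, C3, C4, C5}
No single site covers all 6 demand points.
But {#1, #2} covers everything, so the minimum is 2.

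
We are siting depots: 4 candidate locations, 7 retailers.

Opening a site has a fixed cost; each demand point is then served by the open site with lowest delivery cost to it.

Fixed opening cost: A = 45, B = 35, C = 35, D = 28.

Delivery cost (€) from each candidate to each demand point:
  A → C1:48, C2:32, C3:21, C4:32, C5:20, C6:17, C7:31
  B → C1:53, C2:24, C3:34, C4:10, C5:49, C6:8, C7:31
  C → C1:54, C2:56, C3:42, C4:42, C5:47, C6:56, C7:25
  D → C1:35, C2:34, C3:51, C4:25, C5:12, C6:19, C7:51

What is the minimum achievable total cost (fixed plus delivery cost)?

Open {B, D}: assign each demand point to its cheapest open site.
  C1→D 35, C2→B 24, C3→B 34, C4→B 10, C5→D 12, C6→B 8, C7→B 31
  delivery cost 154, fixed 63 → total 217.
Compare {A, B}: delivery cost 162 + fixed 80 = 242.
Compare {B}: delivery cost 209 + fixed 35 = 244.
Compare {A}: delivery cost 201 + fixed 45 = 246.
All other subsets cost ≥ 242. Minimum total cost: 217.

217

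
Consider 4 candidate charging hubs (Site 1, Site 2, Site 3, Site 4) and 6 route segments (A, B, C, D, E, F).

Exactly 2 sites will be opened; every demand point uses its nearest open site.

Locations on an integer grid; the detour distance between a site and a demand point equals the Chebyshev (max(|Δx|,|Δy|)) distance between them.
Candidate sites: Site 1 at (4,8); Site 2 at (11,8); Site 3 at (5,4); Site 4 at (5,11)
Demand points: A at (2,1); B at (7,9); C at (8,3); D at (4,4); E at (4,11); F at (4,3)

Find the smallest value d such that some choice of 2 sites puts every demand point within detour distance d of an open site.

3

Open {Site 1, Site 3}.
  Farthest demand point is A at detour distance 3 (to Site 3); all others are ≤ 3.
With {Site 3, Site 4} the worst case is 3.
With {Site 1, Site 2} the worst case is 7.
No size-2 selection achieves below 3.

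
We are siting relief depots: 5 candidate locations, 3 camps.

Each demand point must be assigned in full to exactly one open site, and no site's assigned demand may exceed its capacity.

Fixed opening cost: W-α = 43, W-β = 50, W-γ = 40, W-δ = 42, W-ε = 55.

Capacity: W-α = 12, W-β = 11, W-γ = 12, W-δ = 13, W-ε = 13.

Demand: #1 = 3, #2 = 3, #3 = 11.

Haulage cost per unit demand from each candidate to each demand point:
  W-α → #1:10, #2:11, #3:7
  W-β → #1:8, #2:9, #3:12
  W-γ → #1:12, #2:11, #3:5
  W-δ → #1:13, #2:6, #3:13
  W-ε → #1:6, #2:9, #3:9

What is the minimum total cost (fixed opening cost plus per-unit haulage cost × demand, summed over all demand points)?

194

Open {W-γ, W-δ}; cheapest assignment that respects the capacities:
  W-γ (cap 12, load 11): #3 — cost 11×5 = 55
  W-δ (cap 13, load 6): #1, #2 — cost 3×13 + 3×6 = 57
  Shipping 112, fixed 82 → total 194.
  Any other capacity-feasible assignment to {W-γ, W-δ} ships for at least 112.
Compare {W-γ, W-ε}: its best feasible assignment gives total 195.
Compare {W-β, W-γ}: its best feasible assignment gives total 196.
Every other set of open sites that can feasibly serve all demand totals ≥ 195 even under its best assignment. Minimum: 194.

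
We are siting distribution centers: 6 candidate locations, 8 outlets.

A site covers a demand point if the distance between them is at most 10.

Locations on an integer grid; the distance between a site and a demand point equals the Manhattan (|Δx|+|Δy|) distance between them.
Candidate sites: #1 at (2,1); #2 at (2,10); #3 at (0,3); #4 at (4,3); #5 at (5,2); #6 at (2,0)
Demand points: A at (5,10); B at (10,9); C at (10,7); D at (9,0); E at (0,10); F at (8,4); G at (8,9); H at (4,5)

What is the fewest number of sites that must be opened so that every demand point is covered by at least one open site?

2

Coverage sets (demand points within 10 of each site):
  #1: {D, F, H}
  #2: {A, B, E, G, H}
  #3: {E, F, H}
  #4: {A, C, D, F, G, H}
  #5: {A, C, D, F, G, H}
  #6: {D, F, H}
No single site covers all 8 demand points.
But {#2, #4} covers everything, so the minimum is 2.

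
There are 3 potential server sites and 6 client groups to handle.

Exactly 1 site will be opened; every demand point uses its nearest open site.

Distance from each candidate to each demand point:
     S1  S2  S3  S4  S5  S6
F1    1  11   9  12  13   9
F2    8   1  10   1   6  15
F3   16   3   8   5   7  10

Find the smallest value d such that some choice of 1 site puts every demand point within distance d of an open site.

Open {F1}.
  Farthest demand point is S5 at distance 13 (to F1); all others are ≤ 13.
With {F2} the worst case is 15.
With {F3} the worst case is 16.
No size-1 selection achieves below 13.

13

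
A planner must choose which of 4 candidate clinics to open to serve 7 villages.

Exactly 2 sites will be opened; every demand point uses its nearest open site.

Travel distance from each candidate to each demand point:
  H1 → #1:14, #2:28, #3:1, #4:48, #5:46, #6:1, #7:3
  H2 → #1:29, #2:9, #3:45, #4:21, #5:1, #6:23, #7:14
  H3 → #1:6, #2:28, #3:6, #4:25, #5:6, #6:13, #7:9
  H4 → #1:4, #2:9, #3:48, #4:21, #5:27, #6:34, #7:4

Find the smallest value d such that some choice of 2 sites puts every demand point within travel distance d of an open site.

21

Open {H1, H2}.
  Farthest demand point is #4 at travel distance 21 (to H2); all others are ≤ 21.
With {H2, H3} the worst case is 21.
With {H3, H4} the worst case is 21.
No size-2 selection achieves below 21.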